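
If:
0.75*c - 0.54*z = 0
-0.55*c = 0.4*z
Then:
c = 0.00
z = 0.00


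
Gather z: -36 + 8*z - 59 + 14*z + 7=22*z - 88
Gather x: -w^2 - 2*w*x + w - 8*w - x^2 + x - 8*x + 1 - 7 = -w^2 - 7*w - x^2 + x*(-2*w - 7) - 6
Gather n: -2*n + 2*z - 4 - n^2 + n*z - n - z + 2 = -n^2 + n*(z - 3) + z - 2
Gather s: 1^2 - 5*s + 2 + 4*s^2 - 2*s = 4*s^2 - 7*s + 3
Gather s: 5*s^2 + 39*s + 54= 5*s^2 + 39*s + 54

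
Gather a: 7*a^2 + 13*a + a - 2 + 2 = 7*a^2 + 14*a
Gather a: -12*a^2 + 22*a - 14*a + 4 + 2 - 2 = -12*a^2 + 8*a + 4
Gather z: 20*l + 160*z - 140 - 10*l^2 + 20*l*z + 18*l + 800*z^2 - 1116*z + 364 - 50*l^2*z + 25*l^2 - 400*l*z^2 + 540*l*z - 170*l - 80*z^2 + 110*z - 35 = 15*l^2 - 132*l + z^2*(720 - 400*l) + z*(-50*l^2 + 560*l - 846) + 189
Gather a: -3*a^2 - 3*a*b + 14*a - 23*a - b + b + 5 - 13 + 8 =-3*a^2 + a*(-3*b - 9)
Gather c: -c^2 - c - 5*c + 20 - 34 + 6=-c^2 - 6*c - 8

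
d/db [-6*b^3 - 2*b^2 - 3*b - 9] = -18*b^2 - 4*b - 3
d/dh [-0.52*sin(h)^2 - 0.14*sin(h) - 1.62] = -(1.04*sin(h) + 0.14)*cos(h)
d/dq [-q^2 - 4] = -2*q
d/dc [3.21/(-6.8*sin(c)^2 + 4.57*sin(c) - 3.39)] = (43.656*sin(c) - 14.6697)*cos(c)/(6.8*sin(c)^2 - 4.57*sin(c) + 3.39)^2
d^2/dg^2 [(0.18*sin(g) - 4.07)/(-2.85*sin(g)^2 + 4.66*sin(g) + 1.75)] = (-1.46205*sin(g)^5 + 129.84372*sin(g)^4 - 164.62341*sin(g)^3 - 27.304558*sin(g)^2 + 295.96642*sin(g) - 220.299034)/(-2.85*sin(g)^2 + 4.66*sin(g) + 1.75)^3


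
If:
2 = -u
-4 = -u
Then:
No Solution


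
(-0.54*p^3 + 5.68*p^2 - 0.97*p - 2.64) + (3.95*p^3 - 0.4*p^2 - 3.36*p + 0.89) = 3.41*p^3 + 5.28*p^2 - 4.33*p - 1.75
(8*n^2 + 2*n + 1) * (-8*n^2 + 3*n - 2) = -64*n^4 + 8*n^3 - 18*n^2 - n - 2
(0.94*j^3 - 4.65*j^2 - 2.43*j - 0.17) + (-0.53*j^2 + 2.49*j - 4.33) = 0.94*j^3 - 5.18*j^2 + 0.0600000000000001*j - 4.5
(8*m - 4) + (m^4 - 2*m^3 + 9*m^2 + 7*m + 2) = m^4 - 2*m^3 + 9*m^2 + 15*m - 2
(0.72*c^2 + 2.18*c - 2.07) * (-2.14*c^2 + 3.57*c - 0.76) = -1.5408*c^4 - 2.0948*c^3 + 11.6652*c^2 - 9.0467*c + 1.5732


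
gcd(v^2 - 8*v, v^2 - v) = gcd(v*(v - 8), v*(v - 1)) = v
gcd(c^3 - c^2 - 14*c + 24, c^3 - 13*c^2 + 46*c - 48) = c^2 - 5*c + 6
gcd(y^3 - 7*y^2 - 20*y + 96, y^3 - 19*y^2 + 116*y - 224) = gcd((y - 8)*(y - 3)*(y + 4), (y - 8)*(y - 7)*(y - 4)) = y - 8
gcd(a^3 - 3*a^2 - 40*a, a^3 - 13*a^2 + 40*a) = a^2 - 8*a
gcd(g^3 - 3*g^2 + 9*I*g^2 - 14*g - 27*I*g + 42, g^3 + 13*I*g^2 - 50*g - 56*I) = g^2 + 9*I*g - 14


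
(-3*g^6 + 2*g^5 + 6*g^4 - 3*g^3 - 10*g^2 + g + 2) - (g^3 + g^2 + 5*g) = -3*g^6 + 2*g^5 + 6*g^4 - 4*g^3 - 11*g^2 - 4*g + 2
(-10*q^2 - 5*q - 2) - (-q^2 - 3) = -9*q^2 - 5*q + 1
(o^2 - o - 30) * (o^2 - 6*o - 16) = o^4 - 7*o^3 - 40*o^2 + 196*o + 480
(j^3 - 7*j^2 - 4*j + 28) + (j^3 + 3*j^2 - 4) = 2*j^3 - 4*j^2 - 4*j + 24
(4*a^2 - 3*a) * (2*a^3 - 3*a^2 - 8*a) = 8*a^5 - 18*a^4 - 23*a^3 + 24*a^2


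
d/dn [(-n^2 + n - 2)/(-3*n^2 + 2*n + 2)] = (n^2 - 16*n + 6)/(9*n^4 - 12*n^3 - 8*n^2 + 8*n + 4)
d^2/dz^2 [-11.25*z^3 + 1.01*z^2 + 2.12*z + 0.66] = 2.02 - 67.5*z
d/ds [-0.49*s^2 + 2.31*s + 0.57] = 2.31 - 0.98*s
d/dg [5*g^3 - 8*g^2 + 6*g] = 15*g^2 - 16*g + 6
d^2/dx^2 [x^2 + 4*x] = 2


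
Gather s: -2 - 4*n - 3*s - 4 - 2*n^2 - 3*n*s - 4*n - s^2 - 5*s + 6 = -2*n^2 - 8*n - s^2 + s*(-3*n - 8)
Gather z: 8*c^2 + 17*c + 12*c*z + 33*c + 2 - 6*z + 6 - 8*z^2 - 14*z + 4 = 8*c^2 + 50*c - 8*z^2 + z*(12*c - 20) + 12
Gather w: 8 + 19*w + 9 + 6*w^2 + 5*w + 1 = 6*w^2 + 24*w + 18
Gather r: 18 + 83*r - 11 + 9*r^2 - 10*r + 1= 9*r^2 + 73*r + 8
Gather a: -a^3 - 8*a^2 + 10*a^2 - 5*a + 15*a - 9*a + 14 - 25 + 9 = -a^3 + 2*a^2 + a - 2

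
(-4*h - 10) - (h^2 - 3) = -h^2 - 4*h - 7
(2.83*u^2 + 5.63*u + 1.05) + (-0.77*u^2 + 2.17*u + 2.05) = 2.06*u^2 + 7.8*u + 3.1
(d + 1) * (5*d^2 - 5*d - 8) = 5*d^3 - 13*d - 8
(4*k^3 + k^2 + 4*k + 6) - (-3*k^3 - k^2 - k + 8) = 7*k^3 + 2*k^2 + 5*k - 2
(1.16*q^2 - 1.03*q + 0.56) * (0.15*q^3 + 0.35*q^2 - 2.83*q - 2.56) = 0.174*q^5 + 0.2515*q^4 - 3.5593*q^3 + 0.141300000000001*q^2 + 1.052*q - 1.4336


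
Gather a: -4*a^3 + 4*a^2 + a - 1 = -4*a^3 + 4*a^2 + a - 1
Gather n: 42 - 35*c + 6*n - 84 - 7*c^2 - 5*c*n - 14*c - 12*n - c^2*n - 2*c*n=-7*c^2 - 49*c + n*(-c^2 - 7*c - 6) - 42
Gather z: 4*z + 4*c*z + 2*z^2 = 2*z^2 + z*(4*c + 4)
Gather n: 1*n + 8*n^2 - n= 8*n^2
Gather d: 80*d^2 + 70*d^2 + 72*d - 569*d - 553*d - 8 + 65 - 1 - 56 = 150*d^2 - 1050*d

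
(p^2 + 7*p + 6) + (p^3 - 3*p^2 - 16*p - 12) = p^3 - 2*p^2 - 9*p - 6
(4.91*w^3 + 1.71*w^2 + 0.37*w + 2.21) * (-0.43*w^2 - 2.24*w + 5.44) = -2.1113*w^5 - 11.7337*w^4 + 22.7209*w^3 + 7.5233*w^2 - 2.9376*w + 12.0224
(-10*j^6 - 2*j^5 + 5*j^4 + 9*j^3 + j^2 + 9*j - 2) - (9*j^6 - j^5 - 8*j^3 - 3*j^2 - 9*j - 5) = -19*j^6 - j^5 + 5*j^4 + 17*j^3 + 4*j^2 + 18*j + 3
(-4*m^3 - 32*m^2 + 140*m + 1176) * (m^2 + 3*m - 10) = -4*m^5 - 44*m^4 + 84*m^3 + 1916*m^2 + 2128*m - 11760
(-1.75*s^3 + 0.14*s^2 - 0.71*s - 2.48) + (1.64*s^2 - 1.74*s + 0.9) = -1.75*s^3 + 1.78*s^2 - 2.45*s - 1.58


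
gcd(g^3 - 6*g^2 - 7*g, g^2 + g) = g^2 + g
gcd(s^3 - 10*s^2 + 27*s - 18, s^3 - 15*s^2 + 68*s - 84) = s - 6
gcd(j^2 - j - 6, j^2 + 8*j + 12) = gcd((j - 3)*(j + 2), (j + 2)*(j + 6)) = j + 2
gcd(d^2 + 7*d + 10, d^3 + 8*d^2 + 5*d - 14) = d + 2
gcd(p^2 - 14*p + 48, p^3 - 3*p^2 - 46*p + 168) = p - 6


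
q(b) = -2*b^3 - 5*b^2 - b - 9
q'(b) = -6*b^2 - 10*b - 1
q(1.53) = -29.40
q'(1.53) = -30.35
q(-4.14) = 51.36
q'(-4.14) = -62.44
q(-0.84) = -10.50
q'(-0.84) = 3.17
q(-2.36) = -8.20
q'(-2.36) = -10.82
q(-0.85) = -10.53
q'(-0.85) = 3.16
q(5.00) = -389.00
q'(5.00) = -201.00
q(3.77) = -191.00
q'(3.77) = -123.98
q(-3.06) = 4.55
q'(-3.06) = -26.58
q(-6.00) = 249.00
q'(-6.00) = -157.00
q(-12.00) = 2739.00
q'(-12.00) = -745.00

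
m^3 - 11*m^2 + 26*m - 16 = (m - 8)*(m - 2)*(m - 1)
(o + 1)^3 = o^3 + 3*o^2 + 3*o + 1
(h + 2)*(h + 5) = h^2 + 7*h + 10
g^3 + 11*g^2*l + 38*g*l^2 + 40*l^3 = (g + 2*l)*(g + 4*l)*(g + 5*l)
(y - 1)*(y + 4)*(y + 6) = y^3 + 9*y^2 + 14*y - 24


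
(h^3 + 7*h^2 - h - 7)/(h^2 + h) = h + 6 - 7/h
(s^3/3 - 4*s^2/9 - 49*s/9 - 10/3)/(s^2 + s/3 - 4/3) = (3*s^3 - 4*s^2 - 49*s - 30)/(3*(3*s^2 + s - 4))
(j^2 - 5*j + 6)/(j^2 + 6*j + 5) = (j^2 - 5*j + 6)/(j^2 + 6*j + 5)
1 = 1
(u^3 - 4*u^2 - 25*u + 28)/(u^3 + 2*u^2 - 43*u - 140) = (u - 1)/(u + 5)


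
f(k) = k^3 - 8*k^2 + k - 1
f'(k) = 3*k^2 - 16*k + 1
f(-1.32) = -18.56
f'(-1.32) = 27.35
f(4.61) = -68.43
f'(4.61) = -9.00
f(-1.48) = -23.24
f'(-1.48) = 31.25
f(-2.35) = -60.51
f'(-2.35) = 55.17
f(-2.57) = -73.38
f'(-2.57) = 61.93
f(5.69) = -70.10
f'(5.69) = 7.09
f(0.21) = -1.13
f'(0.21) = -2.23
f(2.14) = -25.70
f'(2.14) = -19.50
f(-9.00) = -1387.00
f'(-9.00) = 388.00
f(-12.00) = -2893.00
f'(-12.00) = 625.00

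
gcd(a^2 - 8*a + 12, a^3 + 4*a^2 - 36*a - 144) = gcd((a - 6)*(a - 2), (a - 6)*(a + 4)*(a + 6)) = a - 6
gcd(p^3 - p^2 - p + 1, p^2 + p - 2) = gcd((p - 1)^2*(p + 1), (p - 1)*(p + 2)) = p - 1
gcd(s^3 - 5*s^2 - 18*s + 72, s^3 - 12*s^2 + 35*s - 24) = s - 3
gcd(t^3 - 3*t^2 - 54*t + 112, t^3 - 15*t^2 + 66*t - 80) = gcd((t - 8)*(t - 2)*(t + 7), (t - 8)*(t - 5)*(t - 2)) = t^2 - 10*t + 16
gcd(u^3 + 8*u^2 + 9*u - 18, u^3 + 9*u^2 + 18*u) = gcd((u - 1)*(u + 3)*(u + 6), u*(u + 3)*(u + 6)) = u^2 + 9*u + 18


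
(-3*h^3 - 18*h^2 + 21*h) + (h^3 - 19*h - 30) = -2*h^3 - 18*h^2 + 2*h - 30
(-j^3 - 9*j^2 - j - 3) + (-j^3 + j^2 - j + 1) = -2*j^3 - 8*j^2 - 2*j - 2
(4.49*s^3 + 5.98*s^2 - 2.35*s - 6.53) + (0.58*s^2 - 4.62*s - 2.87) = 4.49*s^3 + 6.56*s^2 - 6.97*s - 9.4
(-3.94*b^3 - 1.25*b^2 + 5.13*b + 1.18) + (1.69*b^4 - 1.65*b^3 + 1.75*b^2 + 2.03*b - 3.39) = 1.69*b^4 - 5.59*b^3 + 0.5*b^2 + 7.16*b - 2.21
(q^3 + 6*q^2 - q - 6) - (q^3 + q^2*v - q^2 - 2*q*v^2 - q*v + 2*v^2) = -q^2*v + 7*q^2 + 2*q*v^2 + q*v - q - 2*v^2 - 6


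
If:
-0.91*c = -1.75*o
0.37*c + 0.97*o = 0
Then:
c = 0.00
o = 0.00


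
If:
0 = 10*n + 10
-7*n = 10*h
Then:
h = 7/10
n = -1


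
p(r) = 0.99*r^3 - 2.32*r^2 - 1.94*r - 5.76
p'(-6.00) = 132.82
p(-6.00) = -291.48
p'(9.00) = 196.87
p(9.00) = 510.57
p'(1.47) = -2.34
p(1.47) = -10.48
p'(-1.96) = 18.56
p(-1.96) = -18.32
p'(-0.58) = 1.75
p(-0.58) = -5.61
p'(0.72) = -3.74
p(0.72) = -7.99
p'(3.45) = 17.40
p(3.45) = 0.59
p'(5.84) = 72.26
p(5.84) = 100.97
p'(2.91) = 9.71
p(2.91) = -6.66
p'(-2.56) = 29.40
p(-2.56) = -32.61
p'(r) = 2.97*r^2 - 4.64*r - 1.94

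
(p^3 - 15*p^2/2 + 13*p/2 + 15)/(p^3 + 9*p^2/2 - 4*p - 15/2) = (2*p^2 - 17*p + 30)/(2*p^2 + 7*p - 15)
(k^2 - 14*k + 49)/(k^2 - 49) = (k - 7)/(k + 7)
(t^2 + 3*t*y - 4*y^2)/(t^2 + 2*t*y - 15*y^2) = (t^2 + 3*t*y - 4*y^2)/(t^2 + 2*t*y - 15*y^2)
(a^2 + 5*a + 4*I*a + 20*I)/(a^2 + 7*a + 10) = (a + 4*I)/(a + 2)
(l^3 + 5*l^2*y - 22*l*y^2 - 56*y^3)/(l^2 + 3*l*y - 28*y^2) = l + 2*y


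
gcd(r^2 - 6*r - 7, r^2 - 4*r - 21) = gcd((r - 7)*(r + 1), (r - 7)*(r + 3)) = r - 7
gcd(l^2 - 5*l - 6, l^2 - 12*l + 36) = l - 6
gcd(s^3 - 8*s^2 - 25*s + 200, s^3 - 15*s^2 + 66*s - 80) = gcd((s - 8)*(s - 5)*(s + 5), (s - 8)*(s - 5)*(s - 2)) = s^2 - 13*s + 40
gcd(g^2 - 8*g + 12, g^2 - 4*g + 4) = g - 2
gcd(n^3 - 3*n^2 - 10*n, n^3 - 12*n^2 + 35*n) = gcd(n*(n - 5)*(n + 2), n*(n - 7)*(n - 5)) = n^2 - 5*n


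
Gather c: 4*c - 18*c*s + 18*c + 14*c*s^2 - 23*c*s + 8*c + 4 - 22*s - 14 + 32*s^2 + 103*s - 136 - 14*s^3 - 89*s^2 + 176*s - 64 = c*(14*s^2 - 41*s + 30) - 14*s^3 - 57*s^2 + 257*s - 210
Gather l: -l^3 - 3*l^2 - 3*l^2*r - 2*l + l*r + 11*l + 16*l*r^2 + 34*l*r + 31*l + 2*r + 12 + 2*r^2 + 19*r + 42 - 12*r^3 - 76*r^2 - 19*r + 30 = -l^3 + l^2*(-3*r - 3) + l*(16*r^2 + 35*r + 40) - 12*r^3 - 74*r^2 + 2*r + 84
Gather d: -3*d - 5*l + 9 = -3*d - 5*l + 9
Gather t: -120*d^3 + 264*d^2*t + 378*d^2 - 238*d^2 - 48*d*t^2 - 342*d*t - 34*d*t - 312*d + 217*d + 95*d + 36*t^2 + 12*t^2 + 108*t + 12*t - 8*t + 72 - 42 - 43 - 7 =-120*d^3 + 140*d^2 + t^2*(48 - 48*d) + t*(264*d^2 - 376*d + 112) - 20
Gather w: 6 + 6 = 12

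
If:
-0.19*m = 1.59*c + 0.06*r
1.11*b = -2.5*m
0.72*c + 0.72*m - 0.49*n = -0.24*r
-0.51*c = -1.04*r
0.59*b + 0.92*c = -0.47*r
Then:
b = 0.00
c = 0.00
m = 0.00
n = 0.00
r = 0.00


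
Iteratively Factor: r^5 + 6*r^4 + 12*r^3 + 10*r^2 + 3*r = (r + 1)*(r^4 + 5*r^3 + 7*r^2 + 3*r) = (r + 1)^2*(r^3 + 4*r^2 + 3*r) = (r + 1)^2*(r + 3)*(r^2 + r) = r*(r + 1)^2*(r + 3)*(r + 1)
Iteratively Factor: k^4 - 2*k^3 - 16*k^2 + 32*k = (k - 2)*(k^3 - 16*k) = k*(k - 2)*(k^2 - 16) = k*(k - 2)*(k + 4)*(k - 4)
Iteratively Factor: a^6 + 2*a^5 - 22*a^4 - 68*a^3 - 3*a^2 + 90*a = (a)*(a^5 + 2*a^4 - 22*a^3 - 68*a^2 - 3*a + 90) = a*(a + 3)*(a^4 - a^3 - 19*a^2 - 11*a + 30) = a*(a + 3)^2*(a^3 - 4*a^2 - 7*a + 10) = a*(a + 2)*(a + 3)^2*(a^2 - 6*a + 5) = a*(a - 5)*(a + 2)*(a + 3)^2*(a - 1)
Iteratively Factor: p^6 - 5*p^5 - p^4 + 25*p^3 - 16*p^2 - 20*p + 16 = (p - 4)*(p^5 - p^4 - 5*p^3 + 5*p^2 + 4*p - 4) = (p - 4)*(p - 1)*(p^4 - 5*p^2 + 4) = (p - 4)*(p - 2)*(p - 1)*(p^3 + 2*p^2 - p - 2) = (p - 4)*(p - 2)*(p - 1)*(p + 2)*(p^2 - 1) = (p - 4)*(p - 2)*(p - 1)^2*(p + 2)*(p + 1)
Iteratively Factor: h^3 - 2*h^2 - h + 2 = (h - 1)*(h^2 - h - 2) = (h - 1)*(h + 1)*(h - 2)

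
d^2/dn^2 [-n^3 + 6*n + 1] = -6*n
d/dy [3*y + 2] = 3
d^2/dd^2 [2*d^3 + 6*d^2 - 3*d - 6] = 12*d + 12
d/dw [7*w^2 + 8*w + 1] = 14*w + 8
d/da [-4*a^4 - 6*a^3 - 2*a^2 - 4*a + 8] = -16*a^3 - 18*a^2 - 4*a - 4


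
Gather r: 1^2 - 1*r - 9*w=-r - 9*w + 1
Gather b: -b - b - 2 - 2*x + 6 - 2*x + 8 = -2*b - 4*x + 12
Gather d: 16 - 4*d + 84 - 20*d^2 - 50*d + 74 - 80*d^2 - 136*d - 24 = -100*d^2 - 190*d + 150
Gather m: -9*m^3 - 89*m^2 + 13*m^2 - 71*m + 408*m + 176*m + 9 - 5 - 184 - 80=-9*m^3 - 76*m^2 + 513*m - 260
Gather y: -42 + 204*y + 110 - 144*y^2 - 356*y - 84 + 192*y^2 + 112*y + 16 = 48*y^2 - 40*y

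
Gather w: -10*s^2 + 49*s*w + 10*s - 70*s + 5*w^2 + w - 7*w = -10*s^2 - 60*s + 5*w^2 + w*(49*s - 6)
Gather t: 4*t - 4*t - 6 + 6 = 0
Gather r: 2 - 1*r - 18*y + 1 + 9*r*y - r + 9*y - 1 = r*(9*y - 2) - 9*y + 2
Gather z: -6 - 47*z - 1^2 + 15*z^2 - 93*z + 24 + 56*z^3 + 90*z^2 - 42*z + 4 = 56*z^3 + 105*z^2 - 182*z + 21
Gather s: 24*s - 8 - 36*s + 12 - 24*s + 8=12 - 36*s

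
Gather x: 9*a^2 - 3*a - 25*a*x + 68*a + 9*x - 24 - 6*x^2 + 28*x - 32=9*a^2 + 65*a - 6*x^2 + x*(37 - 25*a) - 56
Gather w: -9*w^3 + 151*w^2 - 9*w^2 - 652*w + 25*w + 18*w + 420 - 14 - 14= -9*w^3 + 142*w^2 - 609*w + 392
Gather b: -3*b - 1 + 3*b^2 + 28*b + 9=3*b^2 + 25*b + 8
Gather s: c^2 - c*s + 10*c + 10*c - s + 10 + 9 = c^2 + 20*c + s*(-c - 1) + 19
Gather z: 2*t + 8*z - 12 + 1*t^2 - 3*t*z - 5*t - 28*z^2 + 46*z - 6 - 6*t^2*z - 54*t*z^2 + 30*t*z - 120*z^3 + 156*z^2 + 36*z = t^2 - 3*t - 120*z^3 + z^2*(128 - 54*t) + z*(-6*t^2 + 27*t + 90) - 18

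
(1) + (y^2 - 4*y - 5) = y^2 - 4*y - 4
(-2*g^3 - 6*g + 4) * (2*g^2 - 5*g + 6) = -4*g^5 + 10*g^4 - 24*g^3 + 38*g^2 - 56*g + 24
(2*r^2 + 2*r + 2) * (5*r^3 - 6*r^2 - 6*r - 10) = 10*r^5 - 2*r^4 - 14*r^3 - 44*r^2 - 32*r - 20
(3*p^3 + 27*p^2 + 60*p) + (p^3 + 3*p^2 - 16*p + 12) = 4*p^3 + 30*p^2 + 44*p + 12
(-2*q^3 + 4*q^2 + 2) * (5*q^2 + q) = -10*q^5 + 18*q^4 + 4*q^3 + 10*q^2 + 2*q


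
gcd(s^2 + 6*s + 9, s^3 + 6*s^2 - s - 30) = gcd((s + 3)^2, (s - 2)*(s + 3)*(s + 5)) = s + 3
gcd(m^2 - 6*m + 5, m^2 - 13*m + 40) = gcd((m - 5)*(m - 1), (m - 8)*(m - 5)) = m - 5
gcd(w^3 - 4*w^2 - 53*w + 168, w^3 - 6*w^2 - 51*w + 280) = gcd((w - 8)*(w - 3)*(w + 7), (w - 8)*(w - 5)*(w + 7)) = w^2 - w - 56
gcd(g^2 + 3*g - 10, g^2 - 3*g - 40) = g + 5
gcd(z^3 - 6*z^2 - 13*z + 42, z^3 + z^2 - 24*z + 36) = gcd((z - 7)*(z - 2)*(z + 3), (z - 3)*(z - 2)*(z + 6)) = z - 2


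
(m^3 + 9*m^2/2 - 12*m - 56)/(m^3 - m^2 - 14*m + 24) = (m^2 + m/2 - 14)/(m^2 - 5*m + 6)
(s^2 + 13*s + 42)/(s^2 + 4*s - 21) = (s + 6)/(s - 3)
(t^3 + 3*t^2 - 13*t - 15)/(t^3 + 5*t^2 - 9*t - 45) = (t + 1)/(t + 3)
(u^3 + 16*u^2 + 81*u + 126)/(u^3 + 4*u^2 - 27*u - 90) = (u + 7)/(u - 5)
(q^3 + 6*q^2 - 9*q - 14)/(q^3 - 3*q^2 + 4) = (q + 7)/(q - 2)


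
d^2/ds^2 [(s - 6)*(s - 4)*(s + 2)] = 6*s - 16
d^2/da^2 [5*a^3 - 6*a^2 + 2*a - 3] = 30*a - 12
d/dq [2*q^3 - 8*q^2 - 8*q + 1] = 6*q^2 - 16*q - 8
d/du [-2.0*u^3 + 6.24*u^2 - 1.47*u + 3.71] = -6.0*u^2 + 12.48*u - 1.47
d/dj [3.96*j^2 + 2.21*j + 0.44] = 7.92*j + 2.21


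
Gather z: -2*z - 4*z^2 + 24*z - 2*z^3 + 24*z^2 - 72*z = -2*z^3 + 20*z^2 - 50*z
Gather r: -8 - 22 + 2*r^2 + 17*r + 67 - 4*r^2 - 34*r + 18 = -2*r^2 - 17*r + 55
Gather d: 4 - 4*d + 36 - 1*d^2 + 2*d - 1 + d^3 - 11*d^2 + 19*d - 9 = d^3 - 12*d^2 + 17*d + 30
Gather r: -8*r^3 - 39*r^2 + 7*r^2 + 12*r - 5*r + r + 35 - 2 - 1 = -8*r^3 - 32*r^2 + 8*r + 32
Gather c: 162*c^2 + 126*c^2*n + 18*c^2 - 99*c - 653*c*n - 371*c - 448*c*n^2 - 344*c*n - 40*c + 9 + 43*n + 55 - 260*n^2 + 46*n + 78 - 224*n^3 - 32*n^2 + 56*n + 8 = c^2*(126*n + 180) + c*(-448*n^2 - 997*n - 510) - 224*n^3 - 292*n^2 + 145*n + 150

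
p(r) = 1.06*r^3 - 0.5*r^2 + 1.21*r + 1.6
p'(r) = 3.18*r^2 - 1.0*r + 1.21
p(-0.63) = 0.37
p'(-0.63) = 3.10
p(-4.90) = -141.04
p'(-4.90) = 82.46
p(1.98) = 10.26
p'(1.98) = 11.70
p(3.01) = 29.62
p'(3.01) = 27.01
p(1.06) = 3.58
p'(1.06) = 3.72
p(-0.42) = 0.93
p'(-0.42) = 2.19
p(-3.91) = -74.14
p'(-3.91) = 53.74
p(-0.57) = 0.55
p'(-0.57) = 2.81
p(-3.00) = -35.15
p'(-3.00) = 32.83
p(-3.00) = -35.15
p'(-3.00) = 32.83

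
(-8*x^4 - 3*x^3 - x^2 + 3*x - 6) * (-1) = 8*x^4 + 3*x^3 + x^2 - 3*x + 6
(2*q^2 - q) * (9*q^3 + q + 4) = 18*q^5 - 9*q^4 + 2*q^3 + 7*q^2 - 4*q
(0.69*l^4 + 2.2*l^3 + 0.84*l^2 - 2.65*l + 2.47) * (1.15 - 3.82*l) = -2.6358*l^5 - 7.6105*l^4 - 0.6788*l^3 + 11.089*l^2 - 12.4829*l + 2.8405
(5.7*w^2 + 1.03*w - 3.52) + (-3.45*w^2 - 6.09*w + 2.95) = 2.25*w^2 - 5.06*w - 0.57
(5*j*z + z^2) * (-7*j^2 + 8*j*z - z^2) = -35*j^3*z + 33*j^2*z^2 + 3*j*z^3 - z^4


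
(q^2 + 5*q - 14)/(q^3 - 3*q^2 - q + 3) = (q^2 + 5*q - 14)/(q^3 - 3*q^2 - q + 3)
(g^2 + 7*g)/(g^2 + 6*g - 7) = g/(g - 1)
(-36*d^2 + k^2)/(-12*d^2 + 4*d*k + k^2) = (6*d - k)/(2*d - k)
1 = 1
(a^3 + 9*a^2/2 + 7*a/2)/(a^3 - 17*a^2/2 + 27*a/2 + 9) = a*(2*a^2 + 9*a + 7)/(2*a^3 - 17*a^2 + 27*a + 18)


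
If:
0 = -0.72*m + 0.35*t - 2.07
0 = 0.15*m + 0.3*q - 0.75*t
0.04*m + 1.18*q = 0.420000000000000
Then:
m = -3.09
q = 0.46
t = -0.43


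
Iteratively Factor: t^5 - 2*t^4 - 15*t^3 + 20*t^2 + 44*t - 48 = (t - 2)*(t^4 - 15*t^2 - 10*t + 24) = (t - 2)*(t - 1)*(t^3 + t^2 - 14*t - 24) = (t - 4)*(t - 2)*(t - 1)*(t^2 + 5*t + 6) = (t - 4)*(t - 2)*(t - 1)*(t + 2)*(t + 3)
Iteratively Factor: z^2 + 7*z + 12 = (z + 4)*(z + 3)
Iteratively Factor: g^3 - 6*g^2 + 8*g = (g)*(g^2 - 6*g + 8) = g*(g - 4)*(g - 2)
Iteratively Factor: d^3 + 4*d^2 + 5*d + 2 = (d + 1)*(d^2 + 3*d + 2) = (d + 1)*(d + 2)*(d + 1)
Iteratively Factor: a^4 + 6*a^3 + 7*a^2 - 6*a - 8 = (a + 1)*(a^3 + 5*a^2 + 2*a - 8) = (a - 1)*(a + 1)*(a^2 + 6*a + 8) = (a - 1)*(a + 1)*(a + 4)*(a + 2)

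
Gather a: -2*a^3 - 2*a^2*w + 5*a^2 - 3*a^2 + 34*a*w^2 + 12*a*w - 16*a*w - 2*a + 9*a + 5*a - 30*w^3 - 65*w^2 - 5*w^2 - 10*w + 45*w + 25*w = -2*a^3 + a^2*(2 - 2*w) + a*(34*w^2 - 4*w + 12) - 30*w^3 - 70*w^2 + 60*w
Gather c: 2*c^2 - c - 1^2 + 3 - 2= 2*c^2 - c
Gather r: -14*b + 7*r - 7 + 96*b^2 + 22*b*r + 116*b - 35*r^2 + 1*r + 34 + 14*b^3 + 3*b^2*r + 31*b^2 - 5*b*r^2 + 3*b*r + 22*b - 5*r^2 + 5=14*b^3 + 127*b^2 + 124*b + r^2*(-5*b - 40) + r*(3*b^2 + 25*b + 8) + 32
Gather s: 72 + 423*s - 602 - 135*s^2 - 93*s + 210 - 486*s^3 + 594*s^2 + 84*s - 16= -486*s^3 + 459*s^2 + 414*s - 336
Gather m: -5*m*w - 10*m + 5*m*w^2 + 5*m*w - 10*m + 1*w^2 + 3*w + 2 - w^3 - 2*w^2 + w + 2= m*(5*w^2 - 20) - w^3 - w^2 + 4*w + 4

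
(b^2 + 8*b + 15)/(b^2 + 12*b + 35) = (b + 3)/(b + 7)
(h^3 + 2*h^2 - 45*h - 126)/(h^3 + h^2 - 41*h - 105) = (h + 6)/(h + 5)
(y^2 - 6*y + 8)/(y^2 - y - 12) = (y - 2)/(y + 3)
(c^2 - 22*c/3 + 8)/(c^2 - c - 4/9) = 3*(c - 6)/(3*c + 1)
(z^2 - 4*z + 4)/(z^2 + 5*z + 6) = (z^2 - 4*z + 4)/(z^2 + 5*z + 6)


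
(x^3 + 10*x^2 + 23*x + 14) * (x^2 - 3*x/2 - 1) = x^5 + 17*x^4/2 + 7*x^3 - 61*x^2/2 - 44*x - 14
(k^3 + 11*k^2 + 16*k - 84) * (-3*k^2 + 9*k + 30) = -3*k^5 - 24*k^4 + 81*k^3 + 726*k^2 - 276*k - 2520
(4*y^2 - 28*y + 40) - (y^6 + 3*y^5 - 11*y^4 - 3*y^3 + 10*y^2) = -y^6 - 3*y^5 + 11*y^4 + 3*y^3 - 6*y^2 - 28*y + 40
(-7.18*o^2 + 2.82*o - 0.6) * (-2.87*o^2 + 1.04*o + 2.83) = 20.6066*o^4 - 15.5606*o^3 - 15.6646*o^2 + 7.3566*o - 1.698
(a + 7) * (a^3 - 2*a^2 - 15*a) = a^4 + 5*a^3 - 29*a^2 - 105*a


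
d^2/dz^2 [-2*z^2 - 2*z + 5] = -4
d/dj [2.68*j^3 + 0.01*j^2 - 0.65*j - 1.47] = 8.04*j^2 + 0.02*j - 0.65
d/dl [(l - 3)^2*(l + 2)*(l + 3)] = 4*l^3 - 3*l^2 - 30*l + 9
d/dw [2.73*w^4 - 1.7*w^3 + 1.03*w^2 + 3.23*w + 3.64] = 10.92*w^3 - 5.1*w^2 + 2.06*w + 3.23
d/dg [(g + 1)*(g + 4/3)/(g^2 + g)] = -4/(3*g^2)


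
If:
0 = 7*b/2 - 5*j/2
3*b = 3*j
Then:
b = 0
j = 0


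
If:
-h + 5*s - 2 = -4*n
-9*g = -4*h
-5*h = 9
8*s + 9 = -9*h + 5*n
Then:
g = -4/5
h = -9/5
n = -172/285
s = 149/285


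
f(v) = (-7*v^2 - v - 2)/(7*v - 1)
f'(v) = (-14*v - 1)/(7*v - 1) - 7*(-7*v^2 - v - 2)/(7*v - 1)^2 = (-49*v^2 + 14*v + 15)/(49*v^2 - 14*v + 1)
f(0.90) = -1.62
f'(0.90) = -0.43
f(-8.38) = 8.13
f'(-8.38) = -1.00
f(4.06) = -4.43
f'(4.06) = -0.98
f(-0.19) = 0.89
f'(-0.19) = 1.95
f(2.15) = -2.60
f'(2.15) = -0.92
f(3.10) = -3.50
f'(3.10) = -0.96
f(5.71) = -6.05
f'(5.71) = -0.99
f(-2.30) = 2.15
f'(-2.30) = -0.95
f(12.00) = -12.31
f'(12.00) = -1.00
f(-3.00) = 2.82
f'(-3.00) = -0.97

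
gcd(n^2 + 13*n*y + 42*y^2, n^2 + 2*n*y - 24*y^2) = n + 6*y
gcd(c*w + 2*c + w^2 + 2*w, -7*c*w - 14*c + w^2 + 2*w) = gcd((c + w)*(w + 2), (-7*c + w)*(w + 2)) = w + 2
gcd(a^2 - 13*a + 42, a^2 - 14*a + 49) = a - 7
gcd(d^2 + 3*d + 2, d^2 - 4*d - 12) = d + 2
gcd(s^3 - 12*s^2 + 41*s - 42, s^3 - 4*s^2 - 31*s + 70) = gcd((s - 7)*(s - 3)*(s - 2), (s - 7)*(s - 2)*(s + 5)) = s^2 - 9*s + 14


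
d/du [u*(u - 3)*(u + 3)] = 3*u^2 - 9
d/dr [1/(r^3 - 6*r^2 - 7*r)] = (-3*r^2 + 12*r + 7)/(r^2*(-r^2 + 6*r + 7)^2)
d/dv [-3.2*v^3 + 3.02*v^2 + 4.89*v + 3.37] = -9.6*v^2 + 6.04*v + 4.89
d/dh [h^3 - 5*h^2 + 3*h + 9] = 3*h^2 - 10*h + 3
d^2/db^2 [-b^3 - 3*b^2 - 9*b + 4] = -6*b - 6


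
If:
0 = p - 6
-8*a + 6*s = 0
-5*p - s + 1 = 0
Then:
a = -87/4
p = 6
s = -29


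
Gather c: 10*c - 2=10*c - 2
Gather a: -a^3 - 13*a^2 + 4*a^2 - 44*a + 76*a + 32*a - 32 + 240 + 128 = -a^3 - 9*a^2 + 64*a + 336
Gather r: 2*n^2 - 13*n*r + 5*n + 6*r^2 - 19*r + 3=2*n^2 + 5*n + 6*r^2 + r*(-13*n - 19) + 3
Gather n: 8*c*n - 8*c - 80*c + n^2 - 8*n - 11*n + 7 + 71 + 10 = -88*c + n^2 + n*(8*c - 19) + 88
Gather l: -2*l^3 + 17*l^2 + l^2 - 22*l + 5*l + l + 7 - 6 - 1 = -2*l^3 + 18*l^2 - 16*l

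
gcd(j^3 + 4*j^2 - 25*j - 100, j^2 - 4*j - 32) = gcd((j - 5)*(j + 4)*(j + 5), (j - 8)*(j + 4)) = j + 4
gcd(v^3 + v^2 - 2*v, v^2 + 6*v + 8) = v + 2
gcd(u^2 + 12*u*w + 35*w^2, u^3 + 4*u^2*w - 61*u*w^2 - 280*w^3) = u^2 + 12*u*w + 35*w^2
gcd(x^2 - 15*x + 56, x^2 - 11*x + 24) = x - 8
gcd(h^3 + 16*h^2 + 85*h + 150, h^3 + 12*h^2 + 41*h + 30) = h^2 + 11*h + 30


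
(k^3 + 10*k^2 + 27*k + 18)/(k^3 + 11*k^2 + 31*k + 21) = (k + 6)/(k + 7)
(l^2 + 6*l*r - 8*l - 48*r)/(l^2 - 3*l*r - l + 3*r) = (l^2 + 6*l*r - 8*l - 48*r)/(l^2 - 3*l*r - l + 3*r)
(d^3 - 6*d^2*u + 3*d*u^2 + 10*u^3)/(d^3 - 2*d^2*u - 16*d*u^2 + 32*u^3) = (-d^2 + 4*d*u + 5*u^2)/(-d^2 + 16*u^2)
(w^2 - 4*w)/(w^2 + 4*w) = (w - 4)/(w + 4)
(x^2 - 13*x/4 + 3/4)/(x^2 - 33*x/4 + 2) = (x - 3)/(x - 8)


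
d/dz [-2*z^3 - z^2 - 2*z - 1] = -6*z^2 - 2*z - 2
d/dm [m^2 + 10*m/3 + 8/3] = 2*m + 10/3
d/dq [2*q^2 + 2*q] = 4*q + 2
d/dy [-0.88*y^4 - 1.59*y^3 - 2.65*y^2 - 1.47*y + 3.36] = -3.52*y^3 - 4.77*y^2 - 5.3*y - 1.47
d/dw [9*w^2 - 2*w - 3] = 18*w - 2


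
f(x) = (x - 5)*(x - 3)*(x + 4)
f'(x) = (x - 5)*(x - 3) + (x - 5)*(x + 4) + (x - 3)*(x + 4)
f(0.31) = 54.38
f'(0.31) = -19.19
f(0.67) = 47.12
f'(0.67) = -21.01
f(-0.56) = 68.09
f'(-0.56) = -11.58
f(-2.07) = 69.18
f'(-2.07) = 12.41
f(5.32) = 6.92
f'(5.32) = 25.35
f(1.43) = 30.43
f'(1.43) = -22.31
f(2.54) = 7.40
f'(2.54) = -17.97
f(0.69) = 46.69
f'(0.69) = -21.09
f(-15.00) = -3960.00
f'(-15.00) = 778.00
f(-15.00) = -3960.00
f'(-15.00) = 778.00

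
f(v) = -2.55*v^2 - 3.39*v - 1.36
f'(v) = -5.1*v - 3.39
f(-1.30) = -1.26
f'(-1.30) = 3.24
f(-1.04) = -0.59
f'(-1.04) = 1.91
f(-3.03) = -14.50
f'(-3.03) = 12.06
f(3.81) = -51.29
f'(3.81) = -22.82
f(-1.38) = -1.54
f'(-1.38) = 3.65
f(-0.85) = -0.32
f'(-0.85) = 0.94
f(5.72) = -104.18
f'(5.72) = -32.56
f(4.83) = -77.22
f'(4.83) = -28.02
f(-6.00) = -72.82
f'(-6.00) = 27.21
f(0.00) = -1.36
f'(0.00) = -3.39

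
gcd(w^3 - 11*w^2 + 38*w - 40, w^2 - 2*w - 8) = w - 4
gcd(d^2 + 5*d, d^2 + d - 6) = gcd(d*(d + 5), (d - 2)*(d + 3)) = 1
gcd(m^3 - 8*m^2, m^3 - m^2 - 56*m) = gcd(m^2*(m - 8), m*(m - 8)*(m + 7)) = m^2 - 8*m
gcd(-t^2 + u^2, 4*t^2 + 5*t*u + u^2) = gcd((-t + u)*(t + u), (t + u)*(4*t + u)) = t + u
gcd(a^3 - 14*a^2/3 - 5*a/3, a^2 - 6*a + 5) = a - 5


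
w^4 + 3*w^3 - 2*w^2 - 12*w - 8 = (w - 2)*(w + 1)*(w + 2)^2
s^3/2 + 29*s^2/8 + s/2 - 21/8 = (s/2 + 1/2)*(s - 3/4)*(s + 7)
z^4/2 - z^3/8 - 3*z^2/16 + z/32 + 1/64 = (z/2 + 1/4)*(z - 1/2)^2*(z + 1/4)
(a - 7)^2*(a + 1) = a^3 - 13*a^2 + 35*a + 49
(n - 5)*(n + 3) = n^2 - 2*n - 15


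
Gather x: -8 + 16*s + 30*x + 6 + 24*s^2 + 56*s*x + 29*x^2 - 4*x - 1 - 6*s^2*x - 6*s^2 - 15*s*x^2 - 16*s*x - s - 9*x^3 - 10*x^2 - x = 18*s^2 + 15*s - 9*x^3 + x^2*(19 - 15*s) + x*(-6*s^2 + 40*s + 25) - 3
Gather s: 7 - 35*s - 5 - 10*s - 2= -45*s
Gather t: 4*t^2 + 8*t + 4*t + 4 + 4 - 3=4*t^2 + 12*t + 5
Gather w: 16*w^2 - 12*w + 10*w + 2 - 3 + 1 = 16*w^2 - 2*w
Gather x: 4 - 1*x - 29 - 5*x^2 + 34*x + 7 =-5*x^2 + 33*x - 18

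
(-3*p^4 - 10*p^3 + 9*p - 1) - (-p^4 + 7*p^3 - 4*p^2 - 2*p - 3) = -2*p^4 - 17*p^3 + 4*p^2 + 11*p + 2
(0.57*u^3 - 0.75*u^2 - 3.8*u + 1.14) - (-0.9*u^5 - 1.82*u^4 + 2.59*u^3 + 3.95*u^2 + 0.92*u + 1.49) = 0.9*u^5 + 1.82*u^4 - 2.02*u^3 - 4.7*u^2 - 4.72*u - 0.35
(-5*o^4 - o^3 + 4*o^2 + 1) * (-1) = 5*o^4 + o^3 - 4*o^2 - 1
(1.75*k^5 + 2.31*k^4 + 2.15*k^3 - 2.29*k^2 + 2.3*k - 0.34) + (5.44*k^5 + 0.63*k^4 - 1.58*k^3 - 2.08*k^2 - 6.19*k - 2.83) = 7.19*k^5 + 2.94*k^4 + 0.57*k^3 - 4.37*k^2 - 3.89*k - 3.17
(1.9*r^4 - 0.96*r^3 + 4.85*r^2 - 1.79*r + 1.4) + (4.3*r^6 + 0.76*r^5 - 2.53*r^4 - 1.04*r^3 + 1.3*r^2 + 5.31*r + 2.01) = 4.3*r^6 + 0.76*r^5 - 0.63*r^4 - 2.0*r^3 + 6.15*r^2 + 3.52*r + 3.41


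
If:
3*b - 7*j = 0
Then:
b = 7*j/3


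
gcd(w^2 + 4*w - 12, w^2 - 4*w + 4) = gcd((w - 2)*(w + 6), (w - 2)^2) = w - 2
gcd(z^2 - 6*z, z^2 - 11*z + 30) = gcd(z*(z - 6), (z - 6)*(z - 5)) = z - 6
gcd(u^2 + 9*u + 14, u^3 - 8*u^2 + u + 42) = u + 2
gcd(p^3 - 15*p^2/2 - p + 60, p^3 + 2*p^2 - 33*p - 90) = p - 6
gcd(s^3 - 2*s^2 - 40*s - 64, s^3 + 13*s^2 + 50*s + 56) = s^2 + 6*s + 8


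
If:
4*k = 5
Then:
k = 5/4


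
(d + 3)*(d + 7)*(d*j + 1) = d^3*j + 10*d^2*j + d^2 + 21*d*j + 10*d + 21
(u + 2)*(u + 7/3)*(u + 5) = u^3 + 28*u^2/3 + 79*u/3 + 70/3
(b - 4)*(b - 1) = b^2 - 5*b + 4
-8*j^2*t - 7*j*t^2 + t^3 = t*(-8*j + t)*(j + t)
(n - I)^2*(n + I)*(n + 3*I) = n^4 + 2*I*n^3 + 4*n^2 + 2*I*n + 3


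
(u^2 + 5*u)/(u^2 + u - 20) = u/(u - 4)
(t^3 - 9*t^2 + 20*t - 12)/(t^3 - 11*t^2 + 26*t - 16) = (t - 6)/(t - 8)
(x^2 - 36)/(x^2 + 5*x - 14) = (x^2 - 36)/(x^2 + 5*x - 14)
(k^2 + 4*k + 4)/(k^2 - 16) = (k^2 + 4*k + 4)/(k^2 - 16)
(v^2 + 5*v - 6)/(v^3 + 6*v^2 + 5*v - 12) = (v + 6)/(v^2 + 7*v + 12)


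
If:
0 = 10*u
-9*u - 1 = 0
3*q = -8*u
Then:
No Solution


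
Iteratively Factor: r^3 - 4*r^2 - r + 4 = (r + 1)*(r^2 - 5*r + 4) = (r - 4)*(r + 1)*(r - 1)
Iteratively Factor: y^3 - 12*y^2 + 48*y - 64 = (y - 4)*(y^2 - 8*y + 16) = (y - 4)^2*(y - 4)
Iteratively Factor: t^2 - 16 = (t - 4)*(t + 4)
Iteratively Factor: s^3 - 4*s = (s)*(s^2 - 4) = s*(s + 2)*(s - 2)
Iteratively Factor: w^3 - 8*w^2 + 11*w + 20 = (w - 4)*(w^2 - 4*w - 5) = (w - 5)*(w - 4)*(w + 1)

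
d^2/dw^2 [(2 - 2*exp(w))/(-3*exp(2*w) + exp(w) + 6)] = (18*exp(4*w) - 66*exp(3*w) + 234*exp(2*w) - 158*exp(w) + 84)*exp(w)/(27*exp(6*w) - 27*exp(5*w) - 153*exp(4*w) + 107*exp(3*w) + 306*exp(2*w) - 108*exp(w) - 216)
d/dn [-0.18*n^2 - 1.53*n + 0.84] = -0.36*n - 1.53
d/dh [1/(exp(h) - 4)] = -exp(h)/(exp(h) - 4)^2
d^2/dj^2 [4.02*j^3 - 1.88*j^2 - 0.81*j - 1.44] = 24.12*j - 3.76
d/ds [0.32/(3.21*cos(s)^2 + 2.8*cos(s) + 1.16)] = (2.0544*cos(s) + 0.896)*sin(s)/(3.21*cos(s)^2 + 2.8*cos(s) + 1.16)^2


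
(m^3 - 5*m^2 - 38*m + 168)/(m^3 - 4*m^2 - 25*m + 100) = (m^2 - m - 42)/(m^2 - 25)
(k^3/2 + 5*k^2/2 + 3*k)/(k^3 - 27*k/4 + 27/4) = 2*k*(k + 2)/(4*k^2 - 12*k + 9)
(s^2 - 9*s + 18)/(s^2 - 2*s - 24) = (s - 3)/(s + 4)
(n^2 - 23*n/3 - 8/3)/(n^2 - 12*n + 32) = (n + 1/3)/(n - 4)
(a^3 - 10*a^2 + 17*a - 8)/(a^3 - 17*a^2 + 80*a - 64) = (a - 1)/(a - 8)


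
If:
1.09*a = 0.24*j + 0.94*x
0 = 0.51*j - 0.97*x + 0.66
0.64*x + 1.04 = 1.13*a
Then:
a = 1.88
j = 1.91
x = 1.69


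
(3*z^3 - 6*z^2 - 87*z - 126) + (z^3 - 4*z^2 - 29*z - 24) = 4*z^3 - 10*z^2 - 116*z - 150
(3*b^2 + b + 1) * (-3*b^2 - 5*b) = -9*b^4 - 18*b^3 - 8*b^2 - 5*b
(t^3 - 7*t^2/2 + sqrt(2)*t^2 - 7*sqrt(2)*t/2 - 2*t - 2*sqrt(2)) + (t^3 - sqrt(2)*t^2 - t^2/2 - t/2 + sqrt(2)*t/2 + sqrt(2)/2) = 2*t^3 - 4*t^2 - 3*sqrt(2)*t - 5*t/2 - 3*sqrt(2)/2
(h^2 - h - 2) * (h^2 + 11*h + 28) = h^4 + 10*h^3 + 15*h^2 - 50*h - 56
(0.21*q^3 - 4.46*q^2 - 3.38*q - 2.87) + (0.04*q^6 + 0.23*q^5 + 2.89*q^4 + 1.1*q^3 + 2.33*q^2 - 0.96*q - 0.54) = 0.04*q^6 + 0.23*q^5 + 2.89*q^4 + 1.31*q^3 - 2.13*q^2 - 4.34*q - 3.41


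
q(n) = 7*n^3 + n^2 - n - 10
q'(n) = 21*n^2 + 2*n - 1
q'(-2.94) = 174.64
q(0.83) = -6.14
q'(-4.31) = 380.48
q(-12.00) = -11950.00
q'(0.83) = 15.13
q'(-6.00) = 743.00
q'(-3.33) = 225.21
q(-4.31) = -547.55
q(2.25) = 72.55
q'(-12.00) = 2999.00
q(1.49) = 13.89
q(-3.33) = -254.06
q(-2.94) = -176.30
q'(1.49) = 48.60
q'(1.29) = 36.53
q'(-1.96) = 75.75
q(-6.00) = -1480.00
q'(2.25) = 109.81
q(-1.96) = -56.91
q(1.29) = 5.40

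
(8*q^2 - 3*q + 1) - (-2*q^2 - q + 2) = 10*q^2 - 2*q - 1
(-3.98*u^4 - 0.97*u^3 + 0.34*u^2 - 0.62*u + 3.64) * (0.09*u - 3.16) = -0.3582*u^5 + 12.4895*u^4 + 3.0958*u^3 - 1.1302*u^2 + 2.2868*u - 11.5024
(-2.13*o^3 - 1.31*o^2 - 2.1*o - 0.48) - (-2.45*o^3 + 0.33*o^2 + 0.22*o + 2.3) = 0.32*o^3 - 1.64*o^2 - 2.32*o - 2.78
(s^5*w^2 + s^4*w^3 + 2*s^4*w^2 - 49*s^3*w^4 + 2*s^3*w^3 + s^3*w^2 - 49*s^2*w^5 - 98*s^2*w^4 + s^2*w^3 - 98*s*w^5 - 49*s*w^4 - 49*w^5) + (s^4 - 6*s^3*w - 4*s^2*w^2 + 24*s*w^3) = s^5*w^2 + s^4*w^3 + 2*s^4*w^2 + s^4 - 49*s^3*w^4 + 2*s^3*w^3 + s^3*w^2 - 6*s^3*w - 49*s^2*w^5 - 98*s^2*w^4 + s^2*w^3 - 4*s^2*w^2 - 98*s*w^5 - 49*s*w^4 + 24*s*w^3 - 49*w^5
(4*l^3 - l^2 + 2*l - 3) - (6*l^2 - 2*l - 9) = 4*l^3 - 7*l^2 + 4*l + 6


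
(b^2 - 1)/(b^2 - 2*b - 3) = (b - 1)/(b - 3)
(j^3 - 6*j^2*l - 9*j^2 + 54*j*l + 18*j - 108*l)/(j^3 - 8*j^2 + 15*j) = (j^2 - 6*j*l - 6*j + 36*l)/(j*(j - 5))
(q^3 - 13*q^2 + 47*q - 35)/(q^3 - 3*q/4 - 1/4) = 4*(q^2 - 12*q + 35)/(4*q^2 + 4*q + 1)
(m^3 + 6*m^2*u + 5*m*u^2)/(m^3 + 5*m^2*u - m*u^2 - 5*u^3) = m/(m - u)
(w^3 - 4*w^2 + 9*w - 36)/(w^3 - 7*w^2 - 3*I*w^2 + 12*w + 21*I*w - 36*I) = (w + 3*I)/(w - 3)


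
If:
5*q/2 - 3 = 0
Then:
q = 6/5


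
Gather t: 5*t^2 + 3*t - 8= 5*t^2 + 3*t - 8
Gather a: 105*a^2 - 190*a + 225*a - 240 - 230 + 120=105*a^2 + 35*a - 350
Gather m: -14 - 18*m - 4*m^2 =-4*m^2 - 18*m - 14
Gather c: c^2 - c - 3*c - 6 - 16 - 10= c^2 - 4*c - 32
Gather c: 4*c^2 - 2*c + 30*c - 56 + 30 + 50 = 4*c^2 + 28*c + 24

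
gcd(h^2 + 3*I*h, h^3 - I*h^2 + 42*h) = h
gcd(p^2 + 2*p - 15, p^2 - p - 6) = p - 3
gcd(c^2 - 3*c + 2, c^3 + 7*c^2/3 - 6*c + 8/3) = c - 1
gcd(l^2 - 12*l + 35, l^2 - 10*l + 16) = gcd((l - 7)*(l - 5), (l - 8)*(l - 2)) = 1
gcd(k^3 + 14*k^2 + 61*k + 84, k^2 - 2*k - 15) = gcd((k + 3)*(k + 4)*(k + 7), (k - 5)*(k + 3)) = k + 3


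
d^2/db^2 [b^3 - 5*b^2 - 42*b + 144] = 6*b - 10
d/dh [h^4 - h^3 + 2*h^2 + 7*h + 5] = 4*h^3 - 3*h^2 + 4*h + 7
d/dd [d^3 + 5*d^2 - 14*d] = 3*d^2 + 10*d - 14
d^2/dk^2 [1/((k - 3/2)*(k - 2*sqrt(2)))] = 4*(4*(k - 2*sqrt(2))^2 + 2*(k - 2*sqrt(2))*(2*k - 3) + (2*k - 3)^2)/((k - 2*sqrt(2))^3*(2*k - 3)^3)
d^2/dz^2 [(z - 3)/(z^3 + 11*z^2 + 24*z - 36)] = 2*(3*z^3 - 21*z^2 - 23*z - 57)/(z^7 + 21*z^6 + 147*z^5 + 287*z^4 - 672*z^3 - 1512*z^2 + 3024*z - 1296)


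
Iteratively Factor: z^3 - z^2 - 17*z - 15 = (z + 1)*(z^2 - 2*z - 15) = (z - 5)*(z + 1)*(z + 3)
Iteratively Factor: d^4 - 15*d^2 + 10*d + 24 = (d - 3)*(d^3 + 3*d^2 - 6*d - 8) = (d - 3)*(d + 4)*(d^2 - d - 2) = (d - 3)*(d - 2)*(d + 4)*(d + 1)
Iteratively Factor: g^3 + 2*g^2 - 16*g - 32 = (g - 4)*(g^2 + 6*g + 8) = (g - 4)*(g + 4)*(g + 2)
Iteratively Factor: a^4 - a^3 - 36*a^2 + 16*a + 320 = (a + 4)*(a^3 - 5*a^2 - 16*a + 80) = (a - 4)*(a + 4)*(a^2 - a - 20) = (a - 4)*(a + 4)^2*(a - 5)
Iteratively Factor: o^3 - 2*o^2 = (o)*(o^2 - 2*o) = o^2*(o - 2)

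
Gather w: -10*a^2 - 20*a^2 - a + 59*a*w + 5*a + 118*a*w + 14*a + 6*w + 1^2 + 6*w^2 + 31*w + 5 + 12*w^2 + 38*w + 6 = -30*a^2 + 18*a + 18*w^2 + w*(177*a + 75) + 12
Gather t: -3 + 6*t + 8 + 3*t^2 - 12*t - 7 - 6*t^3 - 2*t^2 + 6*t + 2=-6*t^3 + t^2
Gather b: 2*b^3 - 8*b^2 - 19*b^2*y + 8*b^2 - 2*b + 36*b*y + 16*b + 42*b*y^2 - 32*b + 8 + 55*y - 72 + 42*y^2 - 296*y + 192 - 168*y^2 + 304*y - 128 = 2*b^3 - 19*b^2*y + b*(42*y^2 + 36*y - 18) - 126*y^2 + 63*y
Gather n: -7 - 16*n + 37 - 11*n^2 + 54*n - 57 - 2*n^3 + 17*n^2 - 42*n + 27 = -2*n^3 + 6*n^2 - 4*n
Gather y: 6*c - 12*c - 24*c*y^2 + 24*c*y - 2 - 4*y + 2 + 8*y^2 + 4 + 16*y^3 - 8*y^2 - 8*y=-24*c*y^2 - 6*c + 16*y^3 + y*(24*c - 12) + 4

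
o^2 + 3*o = o*(o + 3)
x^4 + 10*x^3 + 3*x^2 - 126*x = x*(x - 3)*(x + 6)*(x + 7)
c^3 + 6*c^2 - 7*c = c*(c - 1)*(c + 7)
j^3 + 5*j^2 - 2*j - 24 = (j - 2)*(j + 3)*(j + 4)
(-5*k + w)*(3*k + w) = -15*k^2 - 2*k*w + w^2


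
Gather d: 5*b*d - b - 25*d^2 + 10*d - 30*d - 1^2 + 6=-b - 25*d^2 + d*(5*b - 20) + 5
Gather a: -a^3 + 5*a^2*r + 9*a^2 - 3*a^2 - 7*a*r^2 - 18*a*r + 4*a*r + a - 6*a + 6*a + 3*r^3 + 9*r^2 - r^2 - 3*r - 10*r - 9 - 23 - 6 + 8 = -a^3 + a^2*(5*r + 6) + a*(-7*r^2 - 14*r + 1) + 3*r^3 + 8*r^2 - 13*r - 30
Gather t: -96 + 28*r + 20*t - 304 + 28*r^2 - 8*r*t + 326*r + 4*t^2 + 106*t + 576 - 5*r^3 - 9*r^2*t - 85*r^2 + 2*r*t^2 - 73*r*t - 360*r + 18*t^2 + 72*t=-5*r^3 - 57*r^2 - 6*r + t^2*(2*r + 22) + t*(-9*r^2 - 81*r + 198) + 176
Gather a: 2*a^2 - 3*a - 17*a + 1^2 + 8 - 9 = 2*a^2 - 20*a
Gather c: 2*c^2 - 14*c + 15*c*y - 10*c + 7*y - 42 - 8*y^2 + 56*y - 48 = 2*c^2 + c*(15*y - 24) - 8*y^2 + 63*y - 90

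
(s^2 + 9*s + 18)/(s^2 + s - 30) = (s + 3)/(s - 5)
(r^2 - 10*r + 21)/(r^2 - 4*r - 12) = (-r^2 + 10*r - 21)/(-r^2 + 4*r + 12)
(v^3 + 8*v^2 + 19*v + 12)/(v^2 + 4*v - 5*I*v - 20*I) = (v^2 + 4*v + 3)/(v - 5*I)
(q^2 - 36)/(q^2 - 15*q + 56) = (q^2 - 36)/(q^2 - 15*q + 56)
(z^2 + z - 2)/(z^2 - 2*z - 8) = (z - 1)/(z - 4)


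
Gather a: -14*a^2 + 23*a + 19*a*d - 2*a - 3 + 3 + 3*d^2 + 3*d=-14*a^2 + a*(19*d + 21) + 3*d^2 + 3*d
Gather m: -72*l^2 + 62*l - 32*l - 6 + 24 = -72*l^2 + 30*l + 18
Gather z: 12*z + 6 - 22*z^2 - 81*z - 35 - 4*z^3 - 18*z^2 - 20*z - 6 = -4*z^3 - 40*z^2 - 89*z - 35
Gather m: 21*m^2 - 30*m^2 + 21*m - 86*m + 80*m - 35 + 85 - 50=-9*m^2 + 15*m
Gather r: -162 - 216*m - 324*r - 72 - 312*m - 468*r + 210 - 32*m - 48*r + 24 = -560*m - 840*r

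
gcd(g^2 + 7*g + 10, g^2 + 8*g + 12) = g + 2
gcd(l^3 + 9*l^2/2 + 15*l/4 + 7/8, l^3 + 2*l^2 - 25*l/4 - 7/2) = l^2 + 4*l + 7/4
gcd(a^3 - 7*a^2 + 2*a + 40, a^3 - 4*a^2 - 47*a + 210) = a - 5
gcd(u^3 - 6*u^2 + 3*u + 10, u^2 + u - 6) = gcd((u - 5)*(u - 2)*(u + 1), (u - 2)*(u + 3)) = u - 2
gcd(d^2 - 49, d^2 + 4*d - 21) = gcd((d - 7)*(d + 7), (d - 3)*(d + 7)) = d + 7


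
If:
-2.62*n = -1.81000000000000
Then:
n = 0.69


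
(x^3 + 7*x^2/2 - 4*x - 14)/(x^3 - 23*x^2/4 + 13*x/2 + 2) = 2*(2*x^2 + 11*x + 14)/(4*x^2 - 15*x - 4)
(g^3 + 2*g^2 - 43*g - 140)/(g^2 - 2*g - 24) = (g^2 - 2*g - 35)/(g - 6)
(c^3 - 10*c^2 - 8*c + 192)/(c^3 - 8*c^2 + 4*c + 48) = (c^2 - 4*c - 32)/(c^2 - 2*c - 8)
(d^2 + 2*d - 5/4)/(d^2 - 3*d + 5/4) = (2*d + 5)/(2*d - 5)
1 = 1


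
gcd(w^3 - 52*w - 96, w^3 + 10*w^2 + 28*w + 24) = w^2 + 8*w + 12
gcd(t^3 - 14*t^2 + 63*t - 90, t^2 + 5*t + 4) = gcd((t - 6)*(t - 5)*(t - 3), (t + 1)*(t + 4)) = 1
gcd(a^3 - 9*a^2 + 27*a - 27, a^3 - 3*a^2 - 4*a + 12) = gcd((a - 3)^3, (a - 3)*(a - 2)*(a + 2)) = a - 3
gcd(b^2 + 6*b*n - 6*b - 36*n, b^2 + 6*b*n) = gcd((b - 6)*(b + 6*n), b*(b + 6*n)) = b + 6*n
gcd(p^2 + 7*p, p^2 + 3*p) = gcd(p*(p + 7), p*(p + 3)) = p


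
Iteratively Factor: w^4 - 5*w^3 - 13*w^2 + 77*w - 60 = (w - 5)*(w^3 - 13*w + 12) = (w - 5)*(w - 3)*(w^2 + 3*w - 4) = (w - 5)*(w - 3)*(w - 1)*(w + 4)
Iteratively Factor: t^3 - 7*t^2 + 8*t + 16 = (t - 4)*(t^2 - 3*t - 4) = (t - 4)*(t + 1)*(t - 4)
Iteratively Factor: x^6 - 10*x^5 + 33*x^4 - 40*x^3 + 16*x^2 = (x - 1)*(x^5 - 9*x^4 + 24*x^3 - 16*x^2) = (x - 1)^2*(x^4 - 8*x^3 + 16*x^2) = (x - 4)*(x - 1)^2*(x^3 - 4*x^2) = (x - 4)^2*(x - 1)^2*(x^2) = x*(x - 4)^2*(x - 1)^2*(x)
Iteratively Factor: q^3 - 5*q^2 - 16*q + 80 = (q - 4)*(q^2 - q - 20) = (q - 5)*(q - 4)*(q + 4)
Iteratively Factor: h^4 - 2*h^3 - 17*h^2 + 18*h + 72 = (h + 3)*(h^3 - 5*h^2 - 2*h + 24) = (h + 2)*(h + 3)*(h^2 - 7*h + 12) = (h - 4)*(h + 2)*(h + 3)*(h - 3)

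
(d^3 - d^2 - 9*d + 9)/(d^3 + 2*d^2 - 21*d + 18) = (d + 3)/(d + 6)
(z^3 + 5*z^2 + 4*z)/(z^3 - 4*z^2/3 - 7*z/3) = 3*(z + 4)/(3*z - 7)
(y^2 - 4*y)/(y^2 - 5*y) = (y - 4)/(y - 5)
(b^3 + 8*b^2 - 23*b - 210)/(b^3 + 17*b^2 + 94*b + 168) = (b - 5)/(b + 4)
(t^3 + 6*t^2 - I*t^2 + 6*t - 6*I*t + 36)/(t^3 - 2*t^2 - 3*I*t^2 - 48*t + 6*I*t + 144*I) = (t + 2*I)/(t - 8)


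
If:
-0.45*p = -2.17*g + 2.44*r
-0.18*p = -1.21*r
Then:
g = 2.5184331797235*r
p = 6.72222222222222*r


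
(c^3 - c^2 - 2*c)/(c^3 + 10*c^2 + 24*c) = (c^2 - c - 2)/(c^2 + 10*c + 24)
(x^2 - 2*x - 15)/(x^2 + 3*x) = (x - 5)/x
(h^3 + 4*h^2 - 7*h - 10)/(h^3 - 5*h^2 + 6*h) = (h^2 + 6*h + 5)/(h*(h - 3))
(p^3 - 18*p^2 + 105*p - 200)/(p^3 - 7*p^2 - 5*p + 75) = (p - 8)/(p + 3)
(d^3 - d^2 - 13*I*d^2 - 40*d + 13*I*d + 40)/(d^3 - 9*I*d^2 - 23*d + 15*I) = (d^2 - d*(1 + 8*I) + 8*I)/(d^2 - 4*I*d - 3)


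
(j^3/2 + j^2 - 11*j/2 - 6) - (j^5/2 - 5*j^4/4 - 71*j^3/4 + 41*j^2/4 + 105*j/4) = -j^5/2 + 5*j^4/4 + 73*j^3/4 - 37*j^2/4 - 127*j/4 - 6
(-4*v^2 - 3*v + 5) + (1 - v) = -4*v^2 - 4*v + 6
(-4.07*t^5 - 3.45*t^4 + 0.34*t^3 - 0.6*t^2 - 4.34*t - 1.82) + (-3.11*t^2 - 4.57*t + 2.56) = -4.07*t^5 - 3.45*t^4 + 0.34*t^3 - 3.71*t^2 - 8.91*t + 0.74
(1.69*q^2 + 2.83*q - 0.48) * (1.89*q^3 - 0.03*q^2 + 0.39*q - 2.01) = 3.1941*q^5 + 5.298*q^4 - 0.333*q^3 - 2.2788*q^2 - 5.8755*q + 0.9648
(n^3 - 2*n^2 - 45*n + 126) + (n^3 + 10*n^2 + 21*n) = 2*n^3 + 8*n^2 - 24*n + 126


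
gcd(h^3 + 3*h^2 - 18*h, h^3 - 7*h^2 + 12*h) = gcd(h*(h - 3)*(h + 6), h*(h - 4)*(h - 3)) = h^2 - 3*h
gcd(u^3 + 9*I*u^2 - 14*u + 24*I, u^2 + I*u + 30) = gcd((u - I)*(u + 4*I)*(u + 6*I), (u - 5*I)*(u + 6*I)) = u + 6*I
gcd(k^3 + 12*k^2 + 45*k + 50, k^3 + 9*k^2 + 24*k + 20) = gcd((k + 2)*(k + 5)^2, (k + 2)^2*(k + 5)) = k^2 + 7*k + 10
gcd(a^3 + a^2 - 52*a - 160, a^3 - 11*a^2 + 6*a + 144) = a - 8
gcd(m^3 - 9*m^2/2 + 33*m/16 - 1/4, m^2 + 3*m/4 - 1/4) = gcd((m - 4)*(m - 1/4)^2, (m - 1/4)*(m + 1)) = m - 1/4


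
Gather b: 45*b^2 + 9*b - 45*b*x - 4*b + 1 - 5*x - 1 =45*b^2 + b*(5 - 45*x) - 5*x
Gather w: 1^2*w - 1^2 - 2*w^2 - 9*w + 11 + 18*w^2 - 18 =16*w^2 - 8*w - 8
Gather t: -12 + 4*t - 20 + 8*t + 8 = 12*t - 24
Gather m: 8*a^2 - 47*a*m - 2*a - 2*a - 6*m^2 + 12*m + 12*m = 8*a^2 - 4*a - 6*m^2 + m*(24 - 47*a)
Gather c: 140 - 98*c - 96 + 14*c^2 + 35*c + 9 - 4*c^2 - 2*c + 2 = 10*c^2 - 65*c + 55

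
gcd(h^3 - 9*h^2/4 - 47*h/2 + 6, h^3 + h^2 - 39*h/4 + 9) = h + 4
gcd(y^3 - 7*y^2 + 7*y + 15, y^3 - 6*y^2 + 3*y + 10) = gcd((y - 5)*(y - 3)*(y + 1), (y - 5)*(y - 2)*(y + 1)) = y^2 - 4*y - 5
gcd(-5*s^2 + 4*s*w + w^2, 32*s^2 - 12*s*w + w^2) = 1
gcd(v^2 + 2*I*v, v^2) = v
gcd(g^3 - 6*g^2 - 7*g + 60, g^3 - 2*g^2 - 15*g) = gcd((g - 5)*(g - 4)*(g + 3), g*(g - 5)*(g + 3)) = g^2 - 2*g - 15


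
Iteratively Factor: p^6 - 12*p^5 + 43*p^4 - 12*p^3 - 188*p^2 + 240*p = (p)*(p^5 - 12*p^4 + 43*p^3 - 12*p^2 - 188*p + 240) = p*(p - 3)*(p^4 - 9*p^3 + 16*p^2 + 36*p - 80) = p*(p - 3)*(p + 2)*(p^3 - 11*p^2 + 38*p - 40) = p*(p - 5)*(p - 3)*(p + 2)*(p^2 - 6*p + 8) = p*(p - 5)*(p - 3)*(p - 2)*(p + 2)*(p - 4)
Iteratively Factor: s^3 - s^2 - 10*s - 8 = (s + 1)*(s^2 - 2*s - 8) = (s + 1)*(s + 2)*(s - 4)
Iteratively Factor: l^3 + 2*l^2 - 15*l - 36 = (l - 4)*(l^2 + 6*l + 9) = (l - 4)*(l + 3)*(l + 3)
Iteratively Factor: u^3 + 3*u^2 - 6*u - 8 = (u - 2)*(u^2 + 5*u + 4) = (u - 2)*(u + 4)*(u + 1)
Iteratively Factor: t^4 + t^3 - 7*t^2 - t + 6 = (t - 1)*(t^3 + 2*t^2 - 5*t - 6) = (t - 2)*(t - 1)*(t^2 + 4*t + 3) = (t - 2)*(t - 1)*(t + 1)*(t + 3)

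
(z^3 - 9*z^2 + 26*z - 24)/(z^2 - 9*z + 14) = (z^2 - 7*z + 12)/(z - 7)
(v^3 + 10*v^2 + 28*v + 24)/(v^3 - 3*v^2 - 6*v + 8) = (v^2 + 8*v + 12)/(v^2 - 5*v + 4)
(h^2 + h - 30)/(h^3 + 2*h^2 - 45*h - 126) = (h - 5)/(h^2 - 4*h - 21)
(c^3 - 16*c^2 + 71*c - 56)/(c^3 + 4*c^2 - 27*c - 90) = (c^3 - 16*c^2 + 71*c - 56)/(c^3 + 4*c^2 - 27*c - 90)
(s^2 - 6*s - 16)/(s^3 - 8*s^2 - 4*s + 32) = 1/(s - 2)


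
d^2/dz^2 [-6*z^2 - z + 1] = -12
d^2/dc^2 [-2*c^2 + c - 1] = -4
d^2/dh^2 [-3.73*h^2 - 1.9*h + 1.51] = -7.46000000000000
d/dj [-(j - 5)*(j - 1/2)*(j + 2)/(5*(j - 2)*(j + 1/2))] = (-4*j^4 + 12*j^3 - 43*j^2 + 12*j - 64)/(5*(4*j^4 - 12*j^3 + j^2 + 12*j + 4))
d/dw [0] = 0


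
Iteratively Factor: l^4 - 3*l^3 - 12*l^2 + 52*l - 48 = (l - 2)*(l^3 - l^2 - 14*l + 24) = (l - 3)*(l - 2)*(l^2 + 2*l - 8) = (l - 3)*(l - 2)^2*(l + 4)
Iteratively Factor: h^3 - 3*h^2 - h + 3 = (h - 1)*(h^2 - 2*h - 3) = (h - 3)*(h - 1)*(h + 1)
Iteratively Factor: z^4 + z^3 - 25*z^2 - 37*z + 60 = (z + 4)*(z^3 - 3*z^2 - 13*z + 15) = (z - 1)*(z + 4)*(z^2 - 2*z - 15) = (z - 1)*(z + 3)*(z + 4)*(z - 5)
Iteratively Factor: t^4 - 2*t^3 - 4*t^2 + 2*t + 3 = (t + 1)*(t^3 - 3*t^2 - t + 3) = (t - 1)*(t + 1)*(t^2 - 2*t - 3) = (t - 3)*(t - 1)*(t + 1)*(t + 1)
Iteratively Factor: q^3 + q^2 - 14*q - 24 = (q - 4)*(q^2 + 5*q + 6) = (q - 4)*(q + 3)*(q + 2)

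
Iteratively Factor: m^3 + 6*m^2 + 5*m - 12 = (m + 4)*(m^2 + 2*m - 3) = (m + 3)*(m + 4)*(m - 1)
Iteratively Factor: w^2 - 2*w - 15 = (w + 3)*(w - 5)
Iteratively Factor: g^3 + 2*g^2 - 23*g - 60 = (g + 4)*(g^2 - 2*g - 15) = (g - 5)*(g + 4)*(g + 3)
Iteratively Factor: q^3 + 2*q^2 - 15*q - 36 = (q - 4)*(q^2 + 6*q + 9) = (q - 4)*(q + 3)*(q + 3)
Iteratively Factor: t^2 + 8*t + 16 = (t + 4)*(t + 4)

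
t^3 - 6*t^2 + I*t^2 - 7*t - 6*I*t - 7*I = (t - 7)*(t + 1)*(t + I)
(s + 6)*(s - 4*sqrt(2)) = s^2 - 4*sqrt(2)*s + 6*s - 24*sqrt(2)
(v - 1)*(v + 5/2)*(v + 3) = v^3 + 9*v^2/2 + 2*v - 15/2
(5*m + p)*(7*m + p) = 35*m^2 + 12*m*p + p^2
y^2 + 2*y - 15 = (y - 3)*(y + 5)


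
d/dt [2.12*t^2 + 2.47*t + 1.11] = 4.24*t + 2.47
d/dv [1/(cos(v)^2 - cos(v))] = (-sin(v)/cos(v)^2 + 2*tan(v))/(cos(v) - 1)^2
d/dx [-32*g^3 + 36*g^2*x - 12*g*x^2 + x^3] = 36*g^2 - 24*g*x + 3*x^2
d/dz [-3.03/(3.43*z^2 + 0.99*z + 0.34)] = (20.7858*z + 2.9997)/(3.43*z^2 + 0.99*z + 0.34)^2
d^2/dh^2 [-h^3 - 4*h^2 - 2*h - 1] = -6*h - 8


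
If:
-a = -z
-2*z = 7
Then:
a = -7/2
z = -7/2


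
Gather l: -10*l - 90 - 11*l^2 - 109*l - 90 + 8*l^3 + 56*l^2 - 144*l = 8*l^3 + 45*l^2 - 263*l - 180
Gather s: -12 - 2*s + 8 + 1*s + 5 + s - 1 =0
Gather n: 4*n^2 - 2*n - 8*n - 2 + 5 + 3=4*n^2 - 10*n + 6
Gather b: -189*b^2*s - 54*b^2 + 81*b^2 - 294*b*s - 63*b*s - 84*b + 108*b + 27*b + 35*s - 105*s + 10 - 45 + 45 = b^2*(27 - 189*s) + b*(51 - 357*s) - 70*s + 10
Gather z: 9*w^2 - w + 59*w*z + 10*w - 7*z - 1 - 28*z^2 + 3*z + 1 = 9*w^2 + 9*w - 28*z^2 + z*(59*w - 4)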